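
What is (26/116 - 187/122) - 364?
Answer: -646231/1769 ≈ -365.31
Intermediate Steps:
(26/116 - 187/122) - 364 = (26*(1/116) - 187*1/122) - 364 = (13/58 - 187/122) - 364 = -2315/1769 - 364 = -646231/1769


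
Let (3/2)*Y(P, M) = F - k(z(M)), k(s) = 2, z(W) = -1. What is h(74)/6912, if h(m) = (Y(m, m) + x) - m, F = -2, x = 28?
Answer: -73/10368 ≈ -0.0070409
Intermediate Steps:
Y(P, M) = -8/3 (Y(P, M) = 2*(-2 - 1*2)/3 = 2*(-2 - 2)/3 = (2/3)*(-4) = -8/3)
h(m) = 76/3 - m (h(m) = (-8/3 + 28) - m = 76/3 - m)
h(74)/6912 = (76/3 - 1*74)/6912 = (76/3 - 74)*(1/6912) = -146/3*1/6912 = -73/10368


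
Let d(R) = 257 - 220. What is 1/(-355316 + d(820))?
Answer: -1/355279 ≈ -2.8147e-6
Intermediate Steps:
d(R) = 37
1/(-355316 + d(820)) = 1/(-355316 + 37) = 1/(-355279) = -1/355279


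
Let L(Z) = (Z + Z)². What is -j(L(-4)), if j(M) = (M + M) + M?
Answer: -192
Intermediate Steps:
L(Z) = 4*Z² (L(Z) = (2*Z)² = 4*Z²)
j(M) = 3*M (j(M) = 2*M + M = 3*M)
-j(L(-4)) = -3*4*(-4)² = -3*4*16 = -3*64 = -1*192 = -192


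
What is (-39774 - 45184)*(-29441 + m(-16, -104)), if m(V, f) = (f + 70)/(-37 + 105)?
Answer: 2501290957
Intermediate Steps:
m(V, f) = 35/34 + f/68 (m(V, f) = (70 + f)/68 = (70 + f)*(1/68) = 35/34 + f/68)
(-39774 - 45184)*(-29441 + m(-16, -104)) = (-39774 - 45184)*(-29441 + (35/34 + (1/68)*(-104))) = -84958*(-29441 + (35/34 - 26/17)) = -84958*(-29441 - ½) = -84958*(-58883/2) = 2501290957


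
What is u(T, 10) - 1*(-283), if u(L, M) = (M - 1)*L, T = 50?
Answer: 733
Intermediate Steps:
u(L, M) = L*(-1 + M) (u(L, M) = (-1 + M)*L = L*(-1 + M))
u(T, 10) - 1*(-283) = 50*(-1 + 10) - 1*(-283) = 50*9 + 283 = 450 + 283 = 733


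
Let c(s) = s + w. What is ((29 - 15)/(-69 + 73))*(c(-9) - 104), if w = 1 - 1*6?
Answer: -413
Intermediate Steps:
w = -5 (w = 1 - 6 = -5)
c(s) = -5 + s (c(s) = s - 5 = -5 + s)
((29 - 15)/(-69 + 73))*(c(-9) - 104) = ((29 - 15)/(-69 + 73))*((-5 - 9) - 104) = (14/4)*(-14 - 104) = (14*(¼))*(-118) = (7/2)*(-118) = -413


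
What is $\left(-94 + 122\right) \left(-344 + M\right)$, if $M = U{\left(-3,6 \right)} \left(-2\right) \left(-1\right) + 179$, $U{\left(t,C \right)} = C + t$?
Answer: $-4452$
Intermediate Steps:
$M = 185$ ($M = \left(6 - 3\right) \left(-2\right) \left(-1\right) + 179 = 3 \left(-2\right) \left(-1\right) + 179 = \left(-6\right) \left(-1\right) + 179 = 6 + 179 = 185$)
$\left(-94 + 122\right) \left(-344 + M\right) = \left(-94 + 122\right) \left(-344 + 185\right) = 28 \left(-159\right) = -4452$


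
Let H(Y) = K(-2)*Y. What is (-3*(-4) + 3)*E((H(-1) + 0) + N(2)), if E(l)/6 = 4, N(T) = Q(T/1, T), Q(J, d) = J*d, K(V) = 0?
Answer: 360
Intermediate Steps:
N(T) = T² (N(T) = (T/1)*T = (T*1)*T = T*T = T²)
H(Y) = 0 (H(Y) = 0*Y = 0)
E(l) = 24 (E(l) = 6*4 = 24)
(-3*(-4) + 3)*E((H(-1) + 0) + N(2)) = (-3*(-4) + 3)*24 = (12 + 3)*24 = 15*24 = 360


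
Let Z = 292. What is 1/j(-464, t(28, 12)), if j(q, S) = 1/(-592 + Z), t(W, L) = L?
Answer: -300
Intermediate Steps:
j(q, S) = -1/300 (j(q, S) = 1/(-592 + 292) = 1/(-300) = -1/300)
1/j(-464, t(28, 12)) = 1/(-1/300) = -300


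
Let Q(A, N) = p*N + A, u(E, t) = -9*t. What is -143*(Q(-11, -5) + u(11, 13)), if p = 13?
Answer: 27599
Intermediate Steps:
Q(A, N) = A + 13*N (Q(A, N) = 13*N + A = A + 13*N)
-143*(Q(-11, -5) + u(11, 13)) = -143*((-11 + 13*(-5)) - 9*13) = -143*((-11 - 65) - 117) = -143*(-76 - 117) = -143*(-193) = 27599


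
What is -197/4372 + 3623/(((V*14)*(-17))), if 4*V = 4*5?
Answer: -8037093/2601340 ≈ -3.0896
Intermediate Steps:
V = 5 (V = (4*5)/4 = (1/4)*20 = 5)
-197/4372 + 3623/(((V*14)*(-17))) = -197/4372 + 3623/(((5*14)*(-17))) = -197*1/4372 + 3623/((70*(-17))) = -197/4372 + 3623/(-1190) = -197/4372 + 3623*(-1/1190) = -197/4372 - 3623/1190 = -8037093/2601340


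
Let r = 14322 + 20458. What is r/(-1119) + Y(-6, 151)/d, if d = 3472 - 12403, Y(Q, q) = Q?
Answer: -103537822/3331263 ≈ -31.081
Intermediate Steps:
r = 34780
d = -8931
r/(-1119) + Y(-6, 151)/d = 34780/(-1119) - 6/(-8931) = 34780*(-1/1119) - 6*(-1/8931) = -34780/1119 + 2/2977 = -103537822/3331263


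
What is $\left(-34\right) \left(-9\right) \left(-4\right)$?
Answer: $-1224$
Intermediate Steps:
$\left(-34\right) \left(-9\right) \left(-4\right) = 306 \left(-4\right) = -1224$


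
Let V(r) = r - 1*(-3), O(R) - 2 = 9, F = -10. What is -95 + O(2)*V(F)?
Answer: -172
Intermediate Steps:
O(R) = 11 (O(R) = 2 + 9 = 11)
V(r) = 3 + r (V(r) = r + 3 = 3 + r)
-95 + O(2)*V(F) = -95 + 11*(3 - 10) = -95 + 11*(-7) = -95 - 77 = -172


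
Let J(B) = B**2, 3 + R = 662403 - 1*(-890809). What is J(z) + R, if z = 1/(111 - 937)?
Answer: 1059717223685/682276 ≈ 1.5532e+6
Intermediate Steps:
z = -1/826 (z = 1/(-826) = -1/826 ≈ -0.0012107)
R = 1553209 (R = -3 + (662403 - 1*(-890809)) = -3 + (662403 + 890809) = -3 + 1553212 = 1553209)
J(z) + R = (-1/826)**2 + 1553209 = 1/682276 + 1553209 = 1059717223685/682276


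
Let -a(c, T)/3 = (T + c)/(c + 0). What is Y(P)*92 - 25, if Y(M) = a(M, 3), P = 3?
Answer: -577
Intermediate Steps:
a(c, T) = -3*(T + c)/c (a(c, T) = -3*(T + c)/(c + 0) = -3*(T + c)/c)
Y(M) = -3 - 9/M (Y(M) = -3 - 3*3/M = -3 - 9/M)
Y(P)*92 - 25 = (-3 - 9/3)*92 - 25 = (-3 - 9*1/3)*92 - 25 = (-3 - 3)*92 - 25 = -6*92 - 25 = -552 - 25 = -577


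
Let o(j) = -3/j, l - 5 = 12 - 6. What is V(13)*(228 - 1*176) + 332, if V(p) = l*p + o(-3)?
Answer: 7820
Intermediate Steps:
l = 11 (l = 5 + (12 - 6) = 5 + 6 = 11)
V(p) = 1 + 11*p (V(p) = 11*p - 3/(-3) = 11*p - 3*(-⅓) = 11*p + 1 = 1 + 11*p)
V(13)*(228 - 1*176) + 332 = (1 + 11*13)*(228 - 1*176) + 332 = (1 + 143)*(228 - 176) + 332 = 144*52 + 332 = 7488 + 332 = 7820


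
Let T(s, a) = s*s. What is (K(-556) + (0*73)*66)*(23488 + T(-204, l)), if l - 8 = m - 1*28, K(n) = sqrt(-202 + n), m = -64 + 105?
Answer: 65104*I*sqrt(758) ≈ 1.7924e+6*I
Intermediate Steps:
m = 41
l = 21 (l = 8 + (41 - 1*28) = 8 + (41 - 28) = 8 + 13 = 21)
T(s, a) = s**2
(K(-556) + (0*73)*66)*(23488 + T(-204, l)) = (sqrt(-202 - 556) + (0*73)*66)*(23488 + (-204)**2) = (sqrt(-758) + 0*66)*(23488 + 41616) = (I*sqrt(758) + 0)*65104 = (I*sqrt(758))*65104 = 65104*I*sqrt(758)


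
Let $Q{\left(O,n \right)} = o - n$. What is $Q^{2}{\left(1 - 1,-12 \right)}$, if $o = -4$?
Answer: $64$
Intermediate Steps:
$Q{\left(O,n \right)} = -4 - n$
$Q^{2}{\left(1 - 1,-12 \right)} = \left(-4 - -12\right)^{2} = \left(-4 + 12\right)^{2} = 8^{2} = 64$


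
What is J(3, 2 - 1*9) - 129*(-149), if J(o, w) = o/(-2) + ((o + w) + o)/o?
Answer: 115315/6 ≈ 19219.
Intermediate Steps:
J(o, w) = -o/2 + (w + 2*o)/o (J(o, w) = o*(-½) + (w + 2*o)/o = -o/2 + (w + 2*o)/o)
J(3, 2 - 1*9) - 129*(-149) = (2 - ½*3 + (2 - 1*9)/3) - 129*(-149) = (2 - 3/2 + (2 - 9)*(⅓)) + 19221 = (2 - 3/2 - 7*⅓) + 19221 = (2 - 3/2 - 7/3) + 19221 = -11/6 + 19221 = 115315/6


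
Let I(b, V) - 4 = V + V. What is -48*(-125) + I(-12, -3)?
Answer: 5998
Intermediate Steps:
I(b, V) = 4 + 2*V (I(b, V) = 4 + (V + V) = 4 + 2*V)
-48*(-125) + I(-12, -3) = -48*(-125) + (4 + 2*(-3)) = 6000 + (4 - 6) = 6000 - 2 = 5998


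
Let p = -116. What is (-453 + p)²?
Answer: 323761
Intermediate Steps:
(-453 + p)² = (-453 - 116)² = (-569)² = 323761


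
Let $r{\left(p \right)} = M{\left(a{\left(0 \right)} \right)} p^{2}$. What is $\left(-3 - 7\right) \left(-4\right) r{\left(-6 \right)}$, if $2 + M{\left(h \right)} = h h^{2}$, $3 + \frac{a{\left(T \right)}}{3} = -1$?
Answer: $-2491200$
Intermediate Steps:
$a{\left(T \right)} = -12$ ($a{\left(T \right)} = -9 + 3 \left(-1\right) = -9 - 3 = -12$)
$M{\left(h \right)} = -2 + h^{3}$ ($M{\left(h \right)} = -2 + h h^{2} = -2 + h^{3}$)
$r{\left(p \right)} = - 1730 p^{2}$ ($r{\left(p \right)} = \left(-2 + \left(-12\right)^{3}\right) p^{2} = \left(-2 - 1728\right) p^{2} = - 1730 p^{2}$)
$\left(-3 - 7\right) \left(-4\right) r{\left(-6 \right)} = \left(-3 - 7\right) \left(-4\right) \left(- 1730 \left(-6\right)^{2}\right) = \left(-10\right) \left(-4\right) \left(\left(-1730\right) 36\right) = 40 \left(-62280\right) = -2491200$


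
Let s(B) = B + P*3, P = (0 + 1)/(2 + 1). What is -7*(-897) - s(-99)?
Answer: 6377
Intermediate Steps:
P = 1/3 ≈ 0.33333
s(B) = 1 + B (s(B) = B + (1/3)*3 = B + 1 = 1 + B)
-7*(-897) - s(-99) = -7*(-897) - (1 - 99) = 6279 - 1*(-98) = 6279 + 98 = 6377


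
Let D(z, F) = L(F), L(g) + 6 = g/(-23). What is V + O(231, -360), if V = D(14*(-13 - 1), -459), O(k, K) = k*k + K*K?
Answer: 4208424/23 ≈ 1.8298e+5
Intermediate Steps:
O(k, K) = K**2 + k**2 (O(k, K) = k**2 + K**2 = K**2 + k**2)
L(g) = -6 - g/23 (L(g) = -6 + g/(-23) = -6 + g*(-1/23) = -6 - g/23)
D(z, F) = -6 - F/23
V = 321/23 (V = -6 - 1/23*(-459) = -6 + 459/23 = 321/23 ≈ 13.957)
V + O(231, -360) = 321/23 + ((-360)**2 + 231**2) = 321/23 + (129600 + 53361) = 321/23 + 182961 = 4208424/23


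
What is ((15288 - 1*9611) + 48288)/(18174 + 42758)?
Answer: 53965/60932 ≈ 0.88566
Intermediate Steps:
((15288 - 1*9611) + 48288)/(18174 + 42758) = ((15288 - 9611) + 48288)/60932 = (5677 + 48288)*(1/60932) = 53965*(1/60932) = 53965/60932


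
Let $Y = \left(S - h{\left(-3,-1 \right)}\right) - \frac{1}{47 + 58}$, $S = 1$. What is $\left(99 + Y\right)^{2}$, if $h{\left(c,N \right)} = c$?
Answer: $\frac{116942596}{11025} \approx 10607.0$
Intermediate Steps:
$Y = \frac{419}{105}$ ($Y = \left(1 - -3\right) - \frac{1}{47 + 58} = \left(1 + 3\right) - \frac{1}{105} = 4 - \frac{1}{105} = \frac{419}{105} \approx 3.9905$)
$\left(99 + Y\right)^{2} = \left(99 + \frac{419}{105}\right)^{2} = \left(\frac{10814}{105}\right)^{2} = \frac{116942596}{11025}$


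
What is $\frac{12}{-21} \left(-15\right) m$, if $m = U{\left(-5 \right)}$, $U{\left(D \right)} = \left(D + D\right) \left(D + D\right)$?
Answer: $\frac{6000}{7} \approx 857.14$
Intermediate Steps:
$U{\left(D \right)} = 4 D^{2}$ ($U{\left(D \right)} = 2 D 2 D = 4 D^{2}$)
$m = 100$ ($m = 4 \left(-5\right)^{2} = 4 \cdot 25 = 100$)
$\frac{12}{-21} \left(-15\right) m = \frac{12}{-21} \left(-15\right) 100 = 12 \left(- \frac{1}{21}\right) \left(-15\right) 100 = \left(- \frac{4}{7}\right) \left(-15\right) 100 = \frac{60}{7} \cdot 100 = \frac{6000}{7}$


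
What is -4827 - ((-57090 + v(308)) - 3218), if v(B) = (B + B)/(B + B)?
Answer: 55480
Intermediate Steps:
v(B) = 1 (v(B) = (2*B)/((2*B)) = (2*B)*(1/(2*B)) = 1)
-4827 - ((-57090 + v(308)) - 3218) = -4827 - ((-57090 + 1) - 3218) = -4827 - (-57089 - 3218) = -4827 - 1*(-60307) = -4827 + 60307 = 55480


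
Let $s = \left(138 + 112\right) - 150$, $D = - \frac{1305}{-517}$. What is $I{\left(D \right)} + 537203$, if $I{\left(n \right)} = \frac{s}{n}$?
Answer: $\frac{140220323}{261} \approx 5.3724 \cdot 10^{5}$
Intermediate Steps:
$D = \frac{1305}{517}$ ($D = \left(-1305\right) \left(- \frac{1}{517}\right) = \frac{1305}{517} \approx 2.5242$)
$s = 100$ ($s = 250 - 150 = 100$)
$I{\left(n \right)} = \frac{100}{n}$
$I{\left(D \right)} + 537203 = \frac{100}{\frac{1305}{517}} + 537203 = 100 \cdot \frac{517}{1305} + 537203 = \frac{10340}{261} + 537203 = \frac{140220323}{261}$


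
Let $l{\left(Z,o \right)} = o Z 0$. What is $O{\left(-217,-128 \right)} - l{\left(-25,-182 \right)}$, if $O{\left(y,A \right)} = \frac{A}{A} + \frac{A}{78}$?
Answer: $- \frac{25}{39} \approx -0.64103$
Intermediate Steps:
$O{\left(y,A \right)} = 1 + \frac{A}{78}$ ($O{\left(y,A \right)} = 1 + A \frac{1}{78} = 1 + \frac{A}{78}$)
$l{\left(Z,o \right)} = 0$ ($l{\left(Z,o \right)} = Z o 0 = 0$)
$O{\left(-217,-128 \right)} - l{\left(-25,-182 \right)} = \left(1 + \frac{1}{78} \left(-128\right)\right) - 0 = \left(1 - \frac{64}{39}\right) + 0 = - \frac{25}{39} + 0 = - \frac{25}{39}$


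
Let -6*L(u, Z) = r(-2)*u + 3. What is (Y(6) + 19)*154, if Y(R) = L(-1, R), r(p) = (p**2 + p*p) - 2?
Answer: 3003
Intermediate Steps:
r(p) = -2 + 2*p**2 (r(p) = (p**2 + p**2) - 2 = 2*p**2 - 2 = -2 + 2*p**2)
L(u, Z) = -1/2 - u (L(u, Z) = -((-2 + 2*(-2)**2)*u + 3)/6 = -((-2 + 2*4)*u + 3)/6 = -((-2 + 8)*u + 3)/6 = -(6*u + 3)/6 = -(3 + 6*u)/6 = -1/2 - u)
Y(R) = 1/2 (Y(R) = -1/2 - 1*(-1) = -1/2 + 1 = 1/2)
(Y(6) + 19)*154 = (1/2 + 19)*154 = (39/2)*154 = 3003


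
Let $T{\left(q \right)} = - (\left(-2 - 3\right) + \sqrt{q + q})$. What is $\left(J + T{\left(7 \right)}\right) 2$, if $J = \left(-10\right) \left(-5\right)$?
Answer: $110 - 2 \sqrt{14} \approx 102.52$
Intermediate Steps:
$J = 50$
$T{\left(q \right)} = 5 - \sqrt{2} \sqrt{q}$ ($T{\left(q \right)} = - (-5 + \sqrt{2 q}) = - (-5 + \sqrt{2} \sqrt{q}) = 5 - \sqrt{2} \sqrt{q}$)
$\left(J + T{\left(7 \right)}\right) 2 = \left(50 + \left(5 - \sqrt{2} \sqrt{7}\right)\right) 2 = \left(50 + \left(5 - \sqrt{14}\right)\right) 2 = \left(55 - \sqrt{14}\right) 2 = 110 - 2 \sqrt{14}$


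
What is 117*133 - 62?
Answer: 15499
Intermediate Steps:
117*133 - 62 = 15561 - 62 = 15499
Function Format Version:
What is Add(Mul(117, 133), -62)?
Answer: 15499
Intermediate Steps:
Add(Mul(117, 133), -62) = Add(15561, -62) = 15499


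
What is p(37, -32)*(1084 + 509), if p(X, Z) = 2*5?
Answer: 15930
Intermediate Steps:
p(X, Z) = 10
p(37, -32)*(1084 + 509) = 10*(1084 + 509) = 10*1593 = 15930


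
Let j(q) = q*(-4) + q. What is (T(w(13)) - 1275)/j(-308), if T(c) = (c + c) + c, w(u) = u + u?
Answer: -57/44 ≈ -1.2955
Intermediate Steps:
w(u) = 2*u
j(q) = -3*q (j(q) = -4*q + q = -3*q)
T(c) = 3*c (T(c) = 2*c + c = 3*c)
(T(w(13)) - 1275)/j(-308) = (3*(2*13) - 1275)/((-3*(-308))) = (3*26 - 1275)/924 = (78 - 1275)*(1/924) = -1197*1/924 = -57/44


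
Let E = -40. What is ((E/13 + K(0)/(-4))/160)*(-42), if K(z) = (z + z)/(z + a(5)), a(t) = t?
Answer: 21/26 ≈ 0.80769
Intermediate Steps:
K(z) = 2*z/(5 + z) (K(z) = (z + z)/(z + 5) = (2*z)/(5 + z) = 2*z/(5 + z))
((E/13 + K(0)/(-4))/160)*(-42) = ((-40/13 + (2*0/(5 + 0))/(-4))/160)*(-42) = ((-40*1/13 + (2*0/5)*(-1/4))/160)*(-42) = ((-40/13 + (2*0*(1/5))*(-1/4))/160)*(-42) = ((-40/13 + 0*(-1/4))/160)*(-42) = ((-40/13 + 0)/160)*(-42) = ((1/160)*(-40/13))*(-42) = -1/52*(-42) = 21/26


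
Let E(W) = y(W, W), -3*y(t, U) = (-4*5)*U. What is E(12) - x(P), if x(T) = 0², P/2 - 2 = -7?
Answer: 80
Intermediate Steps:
P = -10 (P = 4 + 2*(-7) = 4 - 14 = -10)
y(t, U) = 20*U/3 (y(t, U) = -(-4*5)*U/3 = -(-20)*U/3 = 20*U/3)
x(T) = 0
E(W) = 20*W/3
E(12) - x(P) = (20/3)*12 - 1*0 = 80 + 0 = 80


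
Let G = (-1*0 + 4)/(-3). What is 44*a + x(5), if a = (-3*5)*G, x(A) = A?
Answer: 885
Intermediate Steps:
G = -4/3 (G = (0 + 4)*(-⅓) = 4*(-⅓) = -4/3 ≈ -1.3333)
a = 20 (a = -3*5*(-4/3) = -15*(-4/3) = 20)
44*a + x(5) = 44*20 + 5 = 880 + 5 = 885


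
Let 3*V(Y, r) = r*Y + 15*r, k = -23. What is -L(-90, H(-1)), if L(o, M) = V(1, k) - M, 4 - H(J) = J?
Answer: 383/3 ≈ 127.67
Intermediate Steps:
V(Y, r) = 5*r + Y*r/3 (V(Y, r) = (r*Y + 15*r)/3 = (Y*r + 15*r)/3 = (15*r + Y*r)/3 = 5*r + Y*r/3)
H(J) = 4 - J
L(o, M) = -368/3 - M (L(o, M) = (⅓)*(-23)*(15 + 1) - M = (⅓)*(-23)*16 - M = -368/3 - M)
-L(-90, H(-1)) = -(-368/3 - (4 - 1*(-1))) = -(-368/3 - (4 + 1)) = -(-368/3 - 1*5) = -(-368/3 - 5) = -1*(-383/3) = 383/3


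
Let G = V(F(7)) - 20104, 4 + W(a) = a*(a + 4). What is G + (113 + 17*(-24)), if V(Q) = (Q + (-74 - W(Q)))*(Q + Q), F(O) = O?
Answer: -22359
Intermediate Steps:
W(a) = -4 + a*(4 + a) (W(a) = -4 + a*(a + 4) = -4 + a*(4 + a))
V(Q) = 2*Q*(-70 - Q**2 - 3*Q) (V(Q) = (Q + (-74 - (-4 + Q**2 + 4*Q)))*(Q + Q) = (Q + (-74 + (4 - Q**2 - 4*Q)))*(2*Q) = (Q + (-70 - Q**2 - 4*Q))*(2*Q) = (-70 - Q**2 - 3*Q)*(2*Q) = 2*Q*(-70 - Q**2 - 3*Q))
G = -22064 (G = -2*7*(70 + 7**2 + 3*7) - 20104 = -2*7*(70 + 49 + 21) - 20104 = -2*7*140 - 20104 = -1960 - 20104 = -22064)
G + (113 + 17*(-24)) = -22064 + (113 + 17*(-24)) = -22064 + (113 - 408) = -22064 - 295 = -22359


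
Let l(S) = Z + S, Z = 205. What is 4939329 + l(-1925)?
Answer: 4937609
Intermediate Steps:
l(S) = 205 + S
4939329 + l(-1925) = 4939329 + (205 - 1925) = 4939329 - 1720 = 4937609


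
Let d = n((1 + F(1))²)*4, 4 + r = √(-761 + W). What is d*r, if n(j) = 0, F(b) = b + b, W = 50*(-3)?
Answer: 0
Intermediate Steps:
W = -150
F(b) = 2*b
r = -4 + I*√911 (r = -4 + √(-761 - 150) = -4 + √(-911) = -4 + I*√911 ≈ -4.0 + 30.183*I)
d = 0 (d = 0*4 = 0)
d*r = 0*(-4 + I*√911) = 0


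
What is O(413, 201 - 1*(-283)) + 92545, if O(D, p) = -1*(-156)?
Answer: 92701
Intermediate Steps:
O(D, p) = 156
O(413, 201 - 1*(-283)) + 92545 = 156 + 92545 = 92701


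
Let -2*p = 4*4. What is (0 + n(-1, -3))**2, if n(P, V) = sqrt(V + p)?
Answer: -11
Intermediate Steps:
p = -8 (p = -2*4 = -1/2*16 = -8)
n(P, V) = sqrt(-8 + V) (n(P, V) = sqrt(V - 8) = sqrt(-8 + V))
(0 + n(-1, -3))**2 = (0 + sqrt(-8 - 3))**2 = (0 + sqrt(-11))**2 = (0 + I*sqrt(11))**2 = (I*sqrt(11))**2 = -11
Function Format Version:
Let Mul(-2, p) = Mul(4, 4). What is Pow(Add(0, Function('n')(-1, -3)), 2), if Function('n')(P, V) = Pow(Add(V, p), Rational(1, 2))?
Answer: -11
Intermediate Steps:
p = -8 (p = Mul(Rational(-1, 2), Mul(4, 4)) = Mul(Rational(-1, 2), 16) = -8)
Function('n')(P, V) = Pow(Add(-8, V), Rational(1, 2)) (Function('n')(P, V) = Pow(Add(V, -8), Rational(1, 2)) = Pow(Add(-8, V), Rational(1, 2)))
Pow(Add(0, Function('n')(-1, -3)), 2) = Pow(Add(0, Pow(Add(-8, -3), Rational(1, 2))), 2) = Pow(Add(0, Pow(-11, Rational(1, 2))), 2) = Pow(Add(0, Mul(I, Pow(11, Rational(1, 2)))), 2) = Pow(Mul(I, Pow(11, Rational(1, 2))), 2) = -11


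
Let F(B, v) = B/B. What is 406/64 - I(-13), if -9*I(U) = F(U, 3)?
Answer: 1859/288 ≈ 6.4549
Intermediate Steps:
F(B, v) = 1
I(U) = -⅑ (I(U) = -⅑*1 = -⅑)
406/64 - I(-13) = 406/64 - 1*(-⅑) = 406*(1/64) + ⅑ = 203/32 + ⅑ = 1859/288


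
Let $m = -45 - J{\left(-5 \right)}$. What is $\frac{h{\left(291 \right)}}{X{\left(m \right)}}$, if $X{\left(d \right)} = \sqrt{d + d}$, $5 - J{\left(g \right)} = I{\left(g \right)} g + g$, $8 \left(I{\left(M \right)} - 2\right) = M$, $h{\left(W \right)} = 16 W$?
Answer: $- \frac{3104 i \sqrt{55}}{55} \approx - 418.54 i$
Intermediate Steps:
$I{\left(M \right)} = 2 + \frac{M}{8}$
$J{\left(g \right)} = 5 - g - g \left(2 + \frac{g}{8}\right)$ ($J{\left(g \right)} = 5 - \left(\left(2 + \frac{g}{8}\right) g + g\right) = 5 - \left(g \left(2 + \frac{g}{8}\right) + g\right) = 5 - \left(g + g \left(2 + \frac{g}{8}\right)\right) = 5 - g - g \left(2 + \frac{g}{8}\right)$)
$m = - \frac{495}{8}$ ($m = -45 - \left(5 - -15 - \frac{\left(-5\right)^{2}}{8}\right) = -45 - \left(5 + 15 - \frac{25}{8}\right) = -45 - \frac{135}{8} = - \frac{495}{8} \approx -61.875$)
$X{\left(d \right)} = \sqrt{2} \sqrt{d}$ ($X{\left(d \right)} = \sqrt{2 d} = \sqrt{2} \sqrt{d}$)
$\frac{h{\left(291 \right)}}{X{\left(m \right)}} = \frac{16 \cdot 291}{\sqrt{2} \sqrt{- \frac{495}{8}}} = \frac{4656}{\sqrt{2} \frac{3 i \sqrt{110}}{4}} = \frac{4656}{\frac{3}{2} i \sqrt{55}} = 4656 \left(- \frac{2 i \sqrt{55}}{165}\right) = - \frac{3104 i \sqrt{55}}{55}$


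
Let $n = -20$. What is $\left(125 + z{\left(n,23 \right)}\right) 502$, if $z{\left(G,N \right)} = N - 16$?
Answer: $66264$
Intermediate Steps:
$z{\left(G,N \right)} = -16 + N$
$\left(125 + z{\left(n,23 \right)}\right) 502 = \left(125 + \left(-16 + 23\right)\right) 502 = \left(125 + 7\right) 502 = 132 \cdot 502 = 66264$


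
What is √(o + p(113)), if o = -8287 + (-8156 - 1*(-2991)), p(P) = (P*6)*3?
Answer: I*√11418 ≈ 106.85*I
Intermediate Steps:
p(P) = 18*P (p(P) = (6*P)*3 = 18*P)
o = -13452 (o = -8287 + (-8156 + 2991) = -8287 - 5165 = -13452)
√(o + p(113)) = √(-13452 + 18*113) = √(-13452 + 2034) = √(-11418) = I*√11418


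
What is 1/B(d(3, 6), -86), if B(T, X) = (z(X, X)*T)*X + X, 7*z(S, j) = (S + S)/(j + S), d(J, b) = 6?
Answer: -7/1118 ≈ -0.0062612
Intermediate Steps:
z(S, j) = 2*S/(7*(S + j)) (z(S, j) = ((S + S)/(j + S))/7 = ((2*S)/(S + j))/7 = (2*S/(S + j))/7 = 2*S/(7*(S + j)))
B(T, X) = X + T*X/7 (B(T, X) = ((2*X/(7*(X + X)))*T)*X + X = ((2*X/(7*((2*X))))*T)*X + X = ((2*X*(1/(2*X))/7)*T)*X + X = (T/7)*X + X = T*X/7 + X = X + T*X/7)
1/B(d(3, 6), -86) = 1/((1/7)*(-86)*(7 + 6)) = 1/((1/7)*(-86)*13) = 1/(-1118/7) = -7/1118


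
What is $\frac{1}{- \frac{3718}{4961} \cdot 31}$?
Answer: $- \frac{451}{10478} \approx -0.043043$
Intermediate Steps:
$\frac{1}{- \frac{3718}{4961} \cdot 31} = \frac{1}{\left(-3718\right) \frac{1}{4961} \cdot 31} = \frac{1}{\left(- \frac{338}{451}\right) 31} = \frac{1}{- \frac{10478}{451}} = - \frac{451}{10478}$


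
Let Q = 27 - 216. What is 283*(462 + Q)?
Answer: 77259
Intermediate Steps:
Q = -189
283*(462 + Q) = 283*(462 - 189) = 283*273 = 77259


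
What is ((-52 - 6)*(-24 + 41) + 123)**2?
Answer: 744769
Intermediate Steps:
((-52 - 6)*(-24 + 41) + 123)**2 = (-58*17 + 123)**2 = (-986 + 123)**2 = (-863)**2 = 744769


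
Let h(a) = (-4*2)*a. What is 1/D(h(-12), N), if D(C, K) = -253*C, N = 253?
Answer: -1/24288 ≈ -4.1173e-5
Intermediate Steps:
h(a) = -8*a
1/D(h(-12), N) = 1/(-(-2024)*(-12)) = 1/(-253*96) = 1/(-24288) = -1/24288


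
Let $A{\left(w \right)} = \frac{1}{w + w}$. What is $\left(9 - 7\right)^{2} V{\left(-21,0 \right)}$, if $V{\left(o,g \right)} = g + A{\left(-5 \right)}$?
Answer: $- \frac{2}{5} \approx -0.4$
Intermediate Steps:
$A{\left(w \right)} = \frac{1}{2 w}$
$V{\left(o,g \right)} = - \frac{1}{10} + g$ ($V{\left(o,g \right)} = g + \frac{1}{2 \left(-5\right)} = g + \frac{1}{2} \left(- \frac{1}{5}\right) = g - \frac{1}{10} = - \frac{1}{10} + g$)
$\left(9 - 7\right)^{2} V{\left(-21,0 \right)} = \left(9 - 7\right)^{2} \left(- \frac{1}{10} + 0\right) = 2^{2} \left(- \frac{1}{10}\right) = 4 \left(- \frac{1}{10}\right) = - \frac{2}{5}$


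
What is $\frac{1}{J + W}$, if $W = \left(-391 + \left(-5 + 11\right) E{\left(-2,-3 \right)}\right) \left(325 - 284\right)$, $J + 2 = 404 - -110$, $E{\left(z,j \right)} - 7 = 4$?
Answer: $- \frac{1}{12813} \approx -7.8046 \cdot 10^{-5}$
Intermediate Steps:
$E{\left(z,j \right)} = 11$ ($E{\left(z,j \right)} = 7 + 4 = 11$)
$J = 512$ ($J = -2 + \left(404 - -110\right) = -2 + \left(404 + 110\right) = -2 + 514 = 512$)
$W = -13325$ ($W = \left(-391 + \left(-5 + 11\right) 11\right) \left(325 - 284\right) = \left(-391 + 6 \cdot 11\right) 41 = \left(-391 + 66\right) 41 = \left(-325\right) 41 = -13325$)
$\frac{1}{J + W} = \frac{1}{512 - 13325} = \frac{1}{-12813} = - \frac{1}{12813}$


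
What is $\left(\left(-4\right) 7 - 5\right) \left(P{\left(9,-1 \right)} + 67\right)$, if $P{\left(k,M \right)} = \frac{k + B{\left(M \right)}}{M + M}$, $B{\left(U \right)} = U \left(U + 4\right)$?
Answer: $-2112$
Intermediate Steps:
$B{\left(U \right)} = U \left(4 + U\right)$
$P{\left(k,M \right)} = \frac{k + M \left(4 + M\right)}{2 M}$ ($P{\left(k,M \right)} = \frac{k + M \left(4 + M\right)}{M + M} = \frac{k + M \left(4 + M\right)}{2 M}$)
$\left(\left(-4\right) 7 - 5\right) \left(P{\left(9,-1 \right)} + 67\right) = \left(\left(-4\right) 7 - 5\right) \left(\frac{9 - \left(4 - 1\right)}{2 \left(-1\right)} + 67\right) = \left(-28 - 5\right) \left(\frac{1}{2} \left(-1\right) \left(9 - 3\right) + 67\right) = - 33 \left(\frac{1}{2} \left(-1\right) \left(9 - 3\right) + 67\right) = - 33 \left(\frac{1}{2} \left(-1\right) 6 + 67\right) = - 33 \left(-3 + 67\right) = \left(-33\right) 64 = -2112$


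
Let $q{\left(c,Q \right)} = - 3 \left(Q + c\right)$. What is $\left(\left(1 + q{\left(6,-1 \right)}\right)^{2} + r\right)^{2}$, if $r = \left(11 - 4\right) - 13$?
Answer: $36100$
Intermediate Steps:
$q{\left(c,Q \right)} = - 3 Q - 3 c$
$r = -6$ ($r = 7 - 13 = -6$)
$\left(\left(1 + q{\left(6,-1 \right)}\right)^{2} + r\right)^{2} = \left(\left(1 - 15\right)^{2} - 6\right)^{2} = \left(\left(-14\right)^{2} - 6\right)^{2} = \left(196 - 6\right)^{2} = 190^{2} = 36100$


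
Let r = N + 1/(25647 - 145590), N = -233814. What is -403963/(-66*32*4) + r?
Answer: -78956746085345/337759488 ≈ -2.3377e+5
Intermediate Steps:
r = -28044352603/119943 (r = -233814 + 1/(25647 - 145590) = -233814 + 1/(-119943) = -233814 - 1/119943 = -28044352603/119943 ≈ -2.3381e+5)
-403963/(-66*32*4) + r = -403963/(-66*32*4) - 28044352603/119943 = -403963/((-2112*4)) - 28044352603/119943 = -403963/(-8448) - 28044352603/119943 = -403963*(-1/8448) - 28044352603/119943 = 403963/8448 - 28044352603/119943 = -78956746085345/337759488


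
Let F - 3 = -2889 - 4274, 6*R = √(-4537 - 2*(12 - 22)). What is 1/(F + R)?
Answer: -257760/1845566117 - 6*I*√4517/1845566117 ≈ -0.00013966 - 2.185e-7*I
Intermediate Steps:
R = I*√4517/6 (R = √(-4537 - 2*(12 - 22))/6 = √(-4537 - 2*(-10))/6 = √(-4537 + 20)/6 = √(-4517)/6 = (I*√4517)/6 = I*√4517/6 ≈ 11.201*I)
F = -7160 (F = 3 + (-2889 - 4274) = 3 - 7163 = -7160)
1/(F + R) = 1/(-7160 + I*√4517/6)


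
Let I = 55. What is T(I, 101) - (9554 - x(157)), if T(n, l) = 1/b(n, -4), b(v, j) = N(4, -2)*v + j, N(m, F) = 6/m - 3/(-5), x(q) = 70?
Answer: -2114930/223 ≈ -9484.0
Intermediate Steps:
N(m, F) = 3/5 + 6/m (N(m, F) = 6/m - 3*(-1/5) = 6/m + 3/5 = 3/5 + 6/m)
b(v, j) = j + 21*v/10 (b(v, j) = (3/5 + 6/4)*v + j = (3/5 + 6*(1/4))*v + j = (3/5 + 3/2)*v + j = 21*v/10 + j = j + 21*v/10)
T(n, l) = 1/(-4 + 21*n/10)
T(I, 101) - (9554 - x(157)) = 10/(-40 + 21*55) - (9554 - 1*70) = 10/(-40 + 1155) - (9554 - 70) = 10/1115 - 1*9484 = 10*(1/1115) - 9484 = 2/223 - 9484 = -2114930/223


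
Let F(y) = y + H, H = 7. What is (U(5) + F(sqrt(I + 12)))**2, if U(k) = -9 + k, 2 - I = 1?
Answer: (3 + sqrt(13))**2 ≈ 43.633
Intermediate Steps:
I = 1 (I = 2 - 1*1 = 2 - 1 = 1)
F(y) = 7 + y (F(y) = y + 7 = 7 + y)
(U(5) + F(sqrt(I + 12)))**2 = ((-9 + 5) + (7 + sqrt(1 + 12)))**2 = (-4 + (7 + sqrt(13)))**2 = (3 + sqrt(13))**2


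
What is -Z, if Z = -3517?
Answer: 3517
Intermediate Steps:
-Z = -1*(-3517) = 3517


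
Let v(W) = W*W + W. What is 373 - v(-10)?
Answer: 283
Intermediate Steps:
v(W) = W + W**2 (v(W) = W**2 + W = W + W**2)
373 - v(-10) = 373 - (-10)*(1 - 10) = 373 - (-10)*(-9) = 373 - 1*90 = 373 - 90 = 283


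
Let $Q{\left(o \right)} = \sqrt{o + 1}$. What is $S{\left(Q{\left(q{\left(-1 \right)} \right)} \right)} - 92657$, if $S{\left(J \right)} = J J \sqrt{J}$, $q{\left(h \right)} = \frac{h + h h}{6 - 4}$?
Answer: $-92656$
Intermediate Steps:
$q{\left(h \right)} = \frac{h}{2} + \frac{h^{2}}{2}$ ($q{\left(h \right)} = \frac{h + h^{2}}{2} = \left(h + h^{2}\right) \frac{1}{2} = \frac{h}{2} + \frac{h^{2}}{2}$)
$Q{\left(o \right)} = \sqrt{1 + o}$
$S{\left(J \right)} = J^{\frac{5}{2}}$ ($S{\left(J \right)} = J^{2} \sqrt{J} = J^{\frac{5}{2}}$)
$S{\left(Q{\left(q{\left(-1 \right)} \right)} \right)} - 92657 = \left(\sqrt{1 + \frac{1}{2} \left(-1\right) \left(1 - 1\right)}\right)^{\frac{5}{2}} - 92657 = \left(\sqrt{1 + \frac{1}{2} \left(-1\right) 0}\right)^{\frac{5}{2}} - 92657 = \left(\sqrt{1 + 0}\right)^{\frac{5}{2}} - 92657 = \left(\sqrt{1}\right)^{\frac{5}{2}} - 92657 = 1^{\frac{5}{2}} - 92657 = 1 - 92657 = -92656$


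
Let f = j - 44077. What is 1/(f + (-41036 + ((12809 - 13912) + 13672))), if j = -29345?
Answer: -1/101889 ≈ -9.8146e-6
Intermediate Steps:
f = -73422 (f = -29345 - 44077 = -73422)
1/(f + (-41036 + ((12809 - 13912) + 13672))) = 1/(-73422 + (-41036 + ((12809 - 13912) + 13672))) = 1/(-73422 + (-41036 + (-1103 + 13672))) = 1/(-73422 + (-41036 + 12569)) = 1/(-73422 - 28467) = 1/(-101889) = -1/101889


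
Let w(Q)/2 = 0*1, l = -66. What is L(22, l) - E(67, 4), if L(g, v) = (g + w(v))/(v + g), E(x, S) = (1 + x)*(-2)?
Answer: 271/2 ≈ 135.50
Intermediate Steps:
w(Q) = 0 (w(Q) = 2*(0*1) = 2*0 = 0)
E(x, S) = -2 - 2*x
L(g, v) = g/(g + v) (L(g, v) = (g + 0)/(v + g) = g/(g + v))
L(22, l) - E(67, 4) = 22/(22 - 66) - (-2 - 2*67) = 22/(-44) - (-2 - 134) = 22*(-1/44) - 1*(-136) = -½ + 136 = 271/2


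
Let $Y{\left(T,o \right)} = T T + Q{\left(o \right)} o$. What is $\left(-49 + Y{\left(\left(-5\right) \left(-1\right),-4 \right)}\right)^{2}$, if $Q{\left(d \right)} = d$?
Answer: $64$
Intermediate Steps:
$Y{\left(T,o \right)} = T^{2} + o^{2}$ ($Y{\left(T,o \right)} = T T + o o = T^{2} + o^{2}$)
$\left(-49 + Y{\left(\left(-5\right) \left(-1\right),-4 \right)}\right)^{2} = \left(-49 + \left(\left(\left(-5\right) \left(-1\right)\right)^{2} + \left(-4\right)^{2}\right)\right)^{2} = \left(-49 + \left(5^{2} + 16\right)\right)^{2} = \left(-49 + \left(25 + 16\right)\right)^{2} = \left(-49 + 41\right)^{2} = \left(-8\right)^{2} = 64$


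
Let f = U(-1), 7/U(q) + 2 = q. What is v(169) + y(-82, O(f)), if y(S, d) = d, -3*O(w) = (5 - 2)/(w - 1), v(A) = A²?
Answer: 285613/10 ≈ 28561.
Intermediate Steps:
U(q) = 7/(-2 + q)
f = -7/3 (f = 7/(-2 - 1) = 7/(-3) = 7*(-⅓) = -7/3 ≈ -2.3333)
O(w) = -1/(-1 + w) (O(w) = -(5 - 2)/(3*(w - 1)) = -1/(-1 + w))
v(169) + y(-82, O(f)) = 169² - 1/(-1 - 7/3) = 28561 - 1/(-10/3) = 28561 - 1*(-3/10) = 28561 + 3/10 = 285613/10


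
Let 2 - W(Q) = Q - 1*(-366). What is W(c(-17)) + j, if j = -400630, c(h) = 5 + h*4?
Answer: -400931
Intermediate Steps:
c(h) = 5 + 4*h
W(Q) = -364 - Q (W(Q) = 2 - (Q - 1*(-366)) = 2 - (Q + 366) = 2 - (366 + Q) = 2 + (-366 - Q) = -364 - Q)
W(c(-17)) + j = (-364 - (5 + 4*(-17))) - 400630 = (-364 - (5 - 68)) - 400630 = (-364 - 1*(-63)) - 400630 = (-364 + 63) - 400630 = -301 - 400630 = -400931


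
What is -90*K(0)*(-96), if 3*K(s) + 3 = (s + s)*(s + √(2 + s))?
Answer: -8640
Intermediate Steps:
K(s) = -1 + 2*s*(s + √(2 + s))/3 (K(s) = -1 + ((s + s)*(s + √(2 + s)))/3 = -1 + ((2*s)*(s + √(2 + s)))/3 = -1 + (2*s*(s + √(2 + s)))/3 = -1 + 2*s*(s + √(2 + s))/3)
-90*K(0)*(-96) = -90*(-1 + (⅔)*0² + (⅔)*0*√(2 + 0))*(-96) = -90*(-1 + (⅔)*0 + (⅔)*0*√2)*(-96) = -90*(-1 + 0 + 0)*(-96) = -90*(-1)*(-96) = 90*(-96) = -8640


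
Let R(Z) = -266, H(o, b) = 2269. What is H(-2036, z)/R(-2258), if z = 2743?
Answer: -2269/266 ≈ -8.5301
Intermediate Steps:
H(-2036, z)/R(-2258) = 2269/(-266) = 2269*(-1/266) = -2269/266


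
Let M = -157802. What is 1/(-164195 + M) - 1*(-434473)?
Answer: 139899002580/321997 ≈ 4.3447e+5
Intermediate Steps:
1/(-164195 + M) - 1*(-434473) = 1/(-164195 - 157802) - 1*(-434473) = 1/(-321997) + 434473 = -1/321997 + 434473 = 139899002580/321997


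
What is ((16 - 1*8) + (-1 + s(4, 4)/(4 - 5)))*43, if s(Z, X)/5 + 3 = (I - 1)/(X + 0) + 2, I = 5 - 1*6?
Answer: 1247/2 ≈ 623.50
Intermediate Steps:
I = -1 (I = 5 - 6 = -1)
s(Z, X) = -5 - 10/X (s(Z, X) = -15 + 5*((-1 - 1)/(X + 0) + 2) = -15 + 5*(-2/X + 2) = -15 + 5*(2 - 2/X) = -15 + (10 - 10/X) = -5 - 10/X)
((16 - 1*8) + (-1 + s(4, 4)/(4 - 5)))*43 = ((16 - 1*8) + (-1 + (-5 - 10/4)/(4 - 5)))*43 = ((16 - 8) + (-1 + (-5 - 10*1/4)/(-1)))*43 = (8 + (-1 - (-5 - 5/2)))*43 = (8 + (-1 - 1*(-15/2)))*43 = (8 + (-1 + 15/2))*43 = (8 + 13/2)*43 = (29/2)*43 = 1247/2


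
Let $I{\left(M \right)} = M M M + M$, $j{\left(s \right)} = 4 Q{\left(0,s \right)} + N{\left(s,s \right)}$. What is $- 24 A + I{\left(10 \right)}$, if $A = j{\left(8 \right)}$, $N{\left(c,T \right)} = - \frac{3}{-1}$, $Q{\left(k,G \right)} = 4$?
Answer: $554$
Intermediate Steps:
$N{\left(c,T \right)} = 3$ ($N{\left(c,T \right)} = \left(-3\right) \left(-1\right) = 3$)
$j{\left(s \right)} = 19$ ($j{\left(s \right)} = 4 \cdot 4 + 3 = 16 + 3 = 19$)
$A = 19$
$I{\left(M \right)} = M + M^{3}$ ($I{\left(M \right)} = M M^{2} + M = M^{3} + M = M + M^{3}$)
$- 24 A + I{\left(10 \right)} = \left(-24\right) 19 + \left(10 + 10^{3}\right) = -456 + \left(10 + 1000\right) = -456 + 1010 = 554$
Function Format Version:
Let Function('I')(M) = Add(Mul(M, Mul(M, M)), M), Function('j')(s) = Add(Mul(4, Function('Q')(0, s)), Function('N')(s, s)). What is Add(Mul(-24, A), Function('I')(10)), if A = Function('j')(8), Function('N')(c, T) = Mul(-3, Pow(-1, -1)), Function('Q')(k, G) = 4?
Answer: 554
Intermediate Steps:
Function('N')(c, T) = 3 (Function('N')(c, T) = Mul(-3, -1) = 3)
Function('j')(s) = 19 (Function('j')(s) = Add(Mul(4, 4), 3) = Add(16, 3) = 19)
A = 19
Function('I')(M) = Add(M, Pow(M, 3)) (Function('I')(M) = Add(Mul(M, Pow(M, 2)), M) = Add(Pow(M, 3), M) = Add(M, Pow(M, 3)))
Add(Mul(-24, A), Function('I')(10)) = Add(Mul(-24, 19), Add(10, Pow(10, 3))) = Add(-456, Add(10, 1000)) = Add(-456, 1010) = 554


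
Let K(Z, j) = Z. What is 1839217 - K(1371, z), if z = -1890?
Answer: 1837846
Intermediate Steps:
1839217 - K(1371, z) = 1839217 - 1*1371 = 1839217 - 1371 = 1837846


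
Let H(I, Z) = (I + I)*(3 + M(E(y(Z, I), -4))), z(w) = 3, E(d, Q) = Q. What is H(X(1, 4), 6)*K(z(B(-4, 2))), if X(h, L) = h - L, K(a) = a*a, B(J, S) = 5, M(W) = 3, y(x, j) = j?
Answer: -324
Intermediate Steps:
K(a) = a²
H(I, Z) = 12*I (H(I, Z) = (I + I)*(3 + 3) = (2*I)*6 = 12*I)
H(X(1, 4), 6)*K(z(B(-4, 2))) = (12*(1 - 1*4))*3² = (12*(1 - 4))*9 = (12*(-3))*9 = -36*9 = -324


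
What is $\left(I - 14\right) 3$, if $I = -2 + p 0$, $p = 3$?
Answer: $-48$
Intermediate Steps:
$I = -2$ ($I = -2 + 3 \cdot 0 = -2 + 0 = -2$)
$\left(I - 14\right) 3 = \left(-2 - 14\right) 3 = \left(-16\right) 3 = -48$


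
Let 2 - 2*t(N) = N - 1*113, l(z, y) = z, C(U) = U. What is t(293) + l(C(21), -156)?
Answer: -68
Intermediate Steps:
t(N) = 115/2 - N/2 (t(N) = 1 - (N - 1*113)/2 = 1 - (N - 113)/2 = 1 - (-113 + N)/2 = 1 + (113/2 - N/2) = 115/2 - N/2)
t(293) + l(C(21), -156) = (115/2 - ½*293) + 21 = (115/2 - 293/2) + 21 = -89 + 21 = -68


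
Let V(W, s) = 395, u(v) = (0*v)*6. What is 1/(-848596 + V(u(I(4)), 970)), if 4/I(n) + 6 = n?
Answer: -1/848201 ≈ -1.1790e-6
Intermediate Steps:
I(n) = 4/(-6 + n)
u(v) = 0 (u(v) = 0*6 = 0)
1/(-848596 + V(u(I(4)), 970)) = 1/(-848596 + 395) = 1/(-848201) = -1/848201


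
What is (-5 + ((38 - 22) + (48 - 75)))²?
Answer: 256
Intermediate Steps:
(-5 + ((38 - 22) + (48 - 75)))² = (-5 + (16 - 27))² = (-5 - 11)² = (-16)² = 256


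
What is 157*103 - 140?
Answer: 16031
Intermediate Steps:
157*103 - 140 = 16171 - 140 = 16031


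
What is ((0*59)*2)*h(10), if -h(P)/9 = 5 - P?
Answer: 0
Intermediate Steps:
h(P) = -45 + 9*P (h(P) = -9*(5 - P) = -45 + 9*P)
((0*59)*2)*h(10) = ((0*59)*2)*(-45 + 9*10) = (0*2)*(-45 + 90) = 0*45 = 0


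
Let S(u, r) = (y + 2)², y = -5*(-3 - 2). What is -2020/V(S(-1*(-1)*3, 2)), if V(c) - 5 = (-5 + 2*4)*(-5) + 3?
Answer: 2020/7 ≈ 288.57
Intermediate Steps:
y = 25 (y = -5*(-5) = 25)
S(u, r) = 729 (S(u, r) = (25 + 2)² = 27² = 729)
V(c) = -7 (V(c) = 5 + ((-5 + 2*4)*(-5) + 3) = 5 + ((-5 + 8)*(-5) + 3) = 5 + (3*(-5) + 3) = 5 + (-15 + 3) = 5 - 12 = -7)
-2020/V(S(-1*(-1)*3, 2)) = -2020/(-7) = -2020*(-⅐) = 2020/7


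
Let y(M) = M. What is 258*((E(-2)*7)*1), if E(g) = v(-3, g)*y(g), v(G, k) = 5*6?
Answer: -108360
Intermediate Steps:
v(G, k) = 30
E(g) = 30*g
258*((E(-2)*7)*1) = 258*(((30*(-2))*7)*1) = 258*(-60*7*1) = 258*(-420*1) = 258*(-420) = -108360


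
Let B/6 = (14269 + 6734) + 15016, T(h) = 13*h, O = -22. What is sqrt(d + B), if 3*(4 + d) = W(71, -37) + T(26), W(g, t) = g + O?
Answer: 19*sqrt(599) ≈ 465.02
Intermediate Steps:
W(g, t) = -22 + g (W(g, t) = g - 22 = -22 + g)
d = 125 (d = -4 + ((-22 + 71) + 13*26)/3 = -4 + (49 + 338)/3 = -4 + (1/3)*387 = -4 + 129 = 125)
B = 216114 (B = 6*((14269 + 6734) + 15016) = 6*(21003 + 15016) = 6*36019 = 216114)
sqrt(d + B) = sqrt(125 + 216114) = sqrt(216239) = 19*sqrt(599)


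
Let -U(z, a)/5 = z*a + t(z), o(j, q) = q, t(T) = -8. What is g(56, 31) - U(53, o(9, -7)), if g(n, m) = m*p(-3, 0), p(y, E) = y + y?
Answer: -2081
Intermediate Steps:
p(y, E) = 2*y
U(z, a) = 40 - 5*a*z (U(z, a) = -5*(z*a - 8) = -5*(a*z - 8) = -5*(-8 + a*z) = 40 - 5*a*z)
g(n, m) = -6*m (g(n, m) = m*(2*(-3)) = m*(-6) = -6*m)
g(56, 31) - U(53, o(9, -7)) = -6*31 - (40 - 5*(-7)*53) = -186 - (40 + 1855) = -186 - 1*1895 = -186 - 1895 = -2081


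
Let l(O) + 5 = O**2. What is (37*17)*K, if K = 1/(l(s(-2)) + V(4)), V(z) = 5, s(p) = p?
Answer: 629/4 ≈ 157.25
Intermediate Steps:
l(O) = -5 + O**2
K = 1/4 (K = 1/((-5 + (-2)**2) + 5) = 1/((-5 + 4) + 5) = 1/(-1 + 5) = 1/4 ≈ 0.25000)
(37*17)*K = (37*17)*(1/4) = 629*(1/4) = 629/4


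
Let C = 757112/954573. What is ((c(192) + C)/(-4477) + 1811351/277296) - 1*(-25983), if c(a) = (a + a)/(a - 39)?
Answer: 174528341699368586197/6715332363713424 ≈ 25990.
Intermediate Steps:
c(a) = 2*a/(-39 + a) (c(a) = (2*a)/(-39 + a) = 2*a/(-39 + a))
C = 757112/954573 (C = 757112*(1/954573) = 757112/954573 ≈ 0.79314)
((c(192) + C)/(-4477) + 1811351/277296) - 1*(-25983) = ((2*192/(-39 + 192) + 757112/954573)/(-4477) + 1811351/277296) - 1*(-25983) = ((2*192/153 + 757112/954573)*(-1/4477) + 1811351*(1/277296)) + 25983 = ((2*192*(1/153) + 757112/954573)*(-1/4477) + 1811351/277296) + 25983 = ((128/51 + 757112/954573)*(-1/4477) + 1811351/277296) + 25983 = ((53599352/16227741)*(-1/4477) + 1811351/277296) + 25983 = (-53599352/72651596457 + 1811351/277296) + 25983 = 43860893002690405/6715332363713424 + 25983 = 174528341699368586197/6715332363713424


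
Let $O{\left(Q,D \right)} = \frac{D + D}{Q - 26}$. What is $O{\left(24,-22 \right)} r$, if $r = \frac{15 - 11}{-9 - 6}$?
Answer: $- \frac{88}{15} \approx -5.8667$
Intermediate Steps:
$r = - \frac{4}{15}$ ($r = \frac{4}{-15} = 4 \left(- \frac{1}{15}\right) = - \frac{4}{15} \approx -0.26667$)
$O{\left(Q,D \right)} = \frac{2 D}{-26 + Q}$
$O{\left(24,-22 \right)} r = 2 \left(-22\right) \frac{1}{-26 + 24} \left(- \frac{4}{15}\right) = 2 \left(-22\right) \frac{1}{-2} \left(- \frac{4}{15}\right) = 2 \left(-22\right) \left(- \frac{1}{2}\right) \left(- \frac{4}{15}\right) = 22 \left(- \frac{4}{15}\right) = - \frac{88}{15}$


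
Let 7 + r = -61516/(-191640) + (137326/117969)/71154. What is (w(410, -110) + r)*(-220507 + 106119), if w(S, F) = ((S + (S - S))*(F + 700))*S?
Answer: -380200168319888785774278106/33512910157305 ≈ -1.1345e+13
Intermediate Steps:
w(S, F) = S²*(700 + F) (w(S, F) = ((S + 0)*(700 + F))*S = (S*(700 + F))*S = S²*(700 + F))
r = -447664511222551/67025820314610 (r = -7 + (-61516/(-191640) + (137326/117969)/71154) = -7 + (-61516*(-1/191640) + (137326*(1/117969))*(1/71154)) = -7 + (15379/47910 + (137326/117969)*(1/71154)) = -7 + (15379/47910 + 68663/4196983113) = -7 + 21516230979719/67025820314610 = -447664511222551/67025820314610 ≈ -6.6790)
(w(410, -110) + r)*(-220507 + 106119) = (410²*(700 - 110) - 447664511222551/67025820314610)*(-220507 + 106119) = (168100*590 - 447664511222551/67025820314610)*(-114388) = (99179000 - 447664511222551/67025820314610)*(-114388) = (6647553385318193967449/67025820314610)*(-114388) = -380200168319888785774278106/33512910157305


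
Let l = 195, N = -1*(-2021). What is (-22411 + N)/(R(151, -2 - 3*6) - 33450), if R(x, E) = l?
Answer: 4078/6651 ≈ 0.61314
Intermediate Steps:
N = 2021
R(x, E) = 195
(-22411 + N)/(R(151, -2 - 3*6) - 33450) = (-22411 + 2021)/(195 - 33450) = -20390/(-33255) = -20390*(-1/33255) = 4078/6651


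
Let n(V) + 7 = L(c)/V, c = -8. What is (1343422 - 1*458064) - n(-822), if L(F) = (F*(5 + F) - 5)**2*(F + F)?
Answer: 363882127/411 ≈ 8.8536e+5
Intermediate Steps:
L(F) = 2*F*(-5 + F*(5 + F))**2 (L(F) = (-5 + F*(5 + F))**2*(2*F) = 2*F*(-5 + F*(5 + F))**2)
n(V) = -7 - 5776/V (n(V) = -7 + (2*(-8)*(-5 + (-8)**2 + 5*(-8))**2)/V = -7 + (2*(-8)*(-5 + 64 - 40)**2)/V = -7 + (2*(-8)*19**2)/V = -7 + (2*(-8)*361)/V = -7 - 5776/V)
(1343422 - 1*458064) - n(-822) = (1343422 - 1*458064) - (-7 - 5776/(-822)) = (1343422 - 458064) - (-7 - 5776*(-1/822)) = 885358 - (-7 + 2888/411) = 885358 - 1*11/411 = 885358 - 11/411 = 363882127/411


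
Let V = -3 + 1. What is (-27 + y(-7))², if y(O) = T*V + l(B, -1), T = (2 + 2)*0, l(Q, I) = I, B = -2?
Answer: 784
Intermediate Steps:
T = 0 (T = 4*0 = 0)
V = -2
y(O) = -1 (y(O) = 0*(-2) - 1 = 0 - 1 = -1)
(-27 + y(-7))² = (-27 - 1)² = (-28)² = 784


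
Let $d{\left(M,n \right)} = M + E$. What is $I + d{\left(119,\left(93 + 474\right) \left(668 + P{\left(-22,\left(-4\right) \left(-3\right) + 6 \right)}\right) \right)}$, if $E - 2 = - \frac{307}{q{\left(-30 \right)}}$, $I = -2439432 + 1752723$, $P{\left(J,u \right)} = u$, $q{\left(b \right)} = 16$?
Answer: $- \frac{10985715}{16} \approx -6.8661 \cdot 10^{5}$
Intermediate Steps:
$I = -686709$
$E = - \frac{275}{16}$ ($E = 2 - \frac{307}{16} = - \frac{275}{16} \approx -17.188$)
$d{\left(M,n \right)} = - \frac{275}{16} + M$ ($d{\left(M,n \right)} = M - \frac{275}{16} = - \frac{275}{16} + M$)
$I + d{\left(119,\left(93 + 474\right) \left(668 + P{\left(-22,\left(-4\right) \left(-3\right) + 6 \right)}\right) \right)} = -686709 + \left(- \frac{275}{16} + 119\right) = -686709 + \frac{1629}{16} = - \frac{10985715}{16}$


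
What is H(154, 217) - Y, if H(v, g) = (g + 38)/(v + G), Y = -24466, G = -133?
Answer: 171347/7 ≈ 24478.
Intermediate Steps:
H(v, g) = (38 + g)/(-133 + v) (H(v, g) = (g + 38)/(v - 133) = (38 + g)/(-133 + v))
H(154, 217) - Y = (38 + 217)/(-133 + 154) - 1*(-24466) = 255/21 + 24466 = (1/21)*255 + 24466 = 85/7 + 24466 = 171347/7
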